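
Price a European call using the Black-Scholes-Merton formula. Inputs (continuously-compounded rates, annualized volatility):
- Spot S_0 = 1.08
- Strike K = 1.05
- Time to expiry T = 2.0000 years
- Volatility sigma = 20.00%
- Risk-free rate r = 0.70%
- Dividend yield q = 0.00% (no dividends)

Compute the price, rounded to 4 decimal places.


Answer: Price = 0.1426

Derivation:
d1 = (ln(S/K) + (r - q + 0.5*sigma^2) * T) / (sigma * sqrt(T)) = 0.29051792
d2 = d1 - sigma * sqrt(T) = 0.00767521
exp(-rT) = 0.98609754; exp(-qT) = 1.00000000
C = S_0 * exp(-qT) * N(d1) - K * exp(-rT) * N(d2)
N(d1) = 0.61428998; N(d2) = 0.50306194
C = 1.0800 * 1.00000000 * 0.61428998 - 1.0500 * 0.98609754 * 0.50306194 = 0.1426


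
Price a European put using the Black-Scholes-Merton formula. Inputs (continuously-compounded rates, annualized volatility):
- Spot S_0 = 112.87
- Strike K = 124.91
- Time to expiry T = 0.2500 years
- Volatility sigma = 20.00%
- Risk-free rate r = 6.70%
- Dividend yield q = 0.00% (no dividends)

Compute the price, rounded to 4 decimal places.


d1 = (ln(S/K) + (r - q + 0.5*sigma^2) * T) / (sigma * sqrt(T)) = -0.79606764
d2 = d1 - sigma * sqrt(T) = -0.89606764
exp(-rT) = 0.98338950; exp(-qT) = 1.00000000
P = K * exp(-rT) * N(-d2) - S_0 * exp(-qT) * N(-d1)
N(-d1) = 0.78700364; N(-d2) = 0.81489168
P = 124.9100 * 0.98338950 * 0.81489168 - 112.8700 * 1.00000000 * 0.78700364 = 11.2683

Answer: Price = 11.2683


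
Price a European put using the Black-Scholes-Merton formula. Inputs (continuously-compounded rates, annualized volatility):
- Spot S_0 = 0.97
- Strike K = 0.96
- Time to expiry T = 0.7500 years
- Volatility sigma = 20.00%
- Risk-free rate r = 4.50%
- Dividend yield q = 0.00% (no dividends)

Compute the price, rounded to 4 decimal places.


Answer: Price = 0.0467

Derivation:
d1 = (ln(S/K) + (r - q + 0.5*sigma^2) * T) / (sigma * sqrt(T)) = 0.34128784
d2 = d1 - sigma * sqrt(T) = 0.16808275
exp(-rT) = 0.96681318; exp(-qT) = 1.00000000
P = K * exp(-rT) * N(-d2) - S_0 * exp(-qT) * N(-d1)
N(-d1) = 0.36644345; N(-d2) = 0.43325909
P = 0.9600 * 0.96681318 * 0.43325909 - 0.9700 * 1.00000000 * 0.36644345 = 0.0467


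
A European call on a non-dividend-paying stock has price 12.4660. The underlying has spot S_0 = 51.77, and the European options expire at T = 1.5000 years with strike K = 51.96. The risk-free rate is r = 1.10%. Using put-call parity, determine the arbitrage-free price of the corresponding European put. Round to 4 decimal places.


Put-call parity: C - P = S_0 * exp(-qT) - K * exp(-rT).
S_0 * exp(-qT) = 51.7700 * 1.00000000 = 51.77000000
K * exp(-rT) = 51.9600 * 0.98363538 = 51.10969431
P = C - S*exp(-qT) + K*exp(-rT)
P = 12.4660 - 51.77000000 + 51.10969431 = 11.8057

Answer: Put price = 11.8057


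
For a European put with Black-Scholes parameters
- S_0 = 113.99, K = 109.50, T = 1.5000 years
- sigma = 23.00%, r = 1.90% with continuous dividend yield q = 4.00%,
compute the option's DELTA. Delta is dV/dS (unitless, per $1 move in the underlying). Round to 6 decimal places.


Answer: Delta = -0.406695

Derivation:
d1 = 0.1716814559; d2 = -0.1100098646
phi(d1) = 0.3931060743; exp(-qT) = 0.9417645336; exp(-rT) = 0.9719022941
N(-d1) = 0.4318439827
Delta = -exp(-qT) * N(-d1) = -0.9417645336 * 0.4318439827 = -0.406695


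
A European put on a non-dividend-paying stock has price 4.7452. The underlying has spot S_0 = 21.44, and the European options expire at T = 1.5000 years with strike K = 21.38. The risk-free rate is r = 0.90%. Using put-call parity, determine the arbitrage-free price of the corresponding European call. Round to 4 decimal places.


Answer: Call price = 5.0919

Derivation:
Put-call parity: C - P = S_0 * exp(-qT) - K * exp(-rT).
S_0 * exp(-qT) = 21.4400 * 1.00000000 = 21.44000000
K * exp(-rT) = 21.3800 * 0.98659072 = 21.09330951
C = P + S*exp(-qT) - K*exp(-rT)
C = 4.7452 + 21.44000000 - 21.09330951 = 5.0919


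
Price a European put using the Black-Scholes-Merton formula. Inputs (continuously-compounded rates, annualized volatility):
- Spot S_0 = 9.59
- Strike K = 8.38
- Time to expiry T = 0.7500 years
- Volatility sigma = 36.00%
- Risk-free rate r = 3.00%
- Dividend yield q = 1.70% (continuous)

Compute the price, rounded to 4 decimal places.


Answer: Price = 0.5709

Derivation:
d1 = (ln(S/K) + (r - q + 0.5*sigma^2) * T) / (sigma * sqrt(T)) = 0.61976298
d2 = d1 - sigma * sqrt(T) = 0.30799383
exp(-rT) = 0.97775124; exp(-qT) = 0.98733094
P = K * exp(-rT) * N(-d2) - S_0 * exp(-qT) * N(-d1)
N(-d1) = 0.26770692; N(-d2) = 0.37904351
P = 8.3800 * 0.97775124 * 0.37904351 - 9.5900 * 0.98733094 * 0.26770692 = 0.5709


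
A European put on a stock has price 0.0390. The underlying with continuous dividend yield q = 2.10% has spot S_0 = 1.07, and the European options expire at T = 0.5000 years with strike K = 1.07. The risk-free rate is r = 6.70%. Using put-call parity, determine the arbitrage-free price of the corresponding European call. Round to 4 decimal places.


Put-call parity: C - P = S_0 * exp(-qT) - K * exp(-rT).
S_0 * exp(-qT) = 1.0700 * 0.98955493 = 1.05882378
K * exp(-rT) = 1.0700 * 0.96705491 = 1.03474876
C = P + S*exp(-qT) - K*exp(-rT)
C = 0.0390 + 1.05882378 - 1.03474876 = 0.0631

Answer: Call price = 0.0631


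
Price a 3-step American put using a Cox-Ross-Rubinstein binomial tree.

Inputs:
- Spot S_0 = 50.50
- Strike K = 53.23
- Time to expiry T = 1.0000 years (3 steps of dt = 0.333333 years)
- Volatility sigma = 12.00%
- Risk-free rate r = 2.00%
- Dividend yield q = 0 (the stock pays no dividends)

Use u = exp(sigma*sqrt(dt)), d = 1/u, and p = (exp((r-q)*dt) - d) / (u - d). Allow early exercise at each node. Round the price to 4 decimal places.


Answer: Price = V(0,0) = 3.5468

Derivation:
dt = T/N = 0.333333
u = exp(sigma*sqrt(dt)) = 1.071738; d = 1/u = 0.933063
p = (exp((r-q)*dt) - d) / (u - d) = 0.530921
Discount per step: exp(-r*dt) = 0.993356
Stock lattice S(k, i) with i counting down-moves:
  k=0: S(0,0) = 50.5000
  k=1: S(1,0) = 54.1228; S(1,1) = 47.1197
  k=2: S(2,0) = 58.0055; S(2,1) = 50.5000; S(2,2) = 43.9657
  k=3: S(3,0) = 62.1667; S(3,1) = 54.1228; S(3,2) = 47.1197; S(3,3) = 41.0228
Terminal payoffs V(N, i) = max(K - S_T, 0):
  V(3,0) = 0.000000; V(3,1) = 0.000000; V(3,2) = 6.110294; V(3,3) = 12.207232
Backward induction: V(k, i) = exp(-r*dt) * [p * V(k+1, i) + (1-p) * V(k+1, i+1)]; then take max(V_cont, immediate exercise) for American.
  V(2,0) = exp(-r*dt) * [p*0.000000 + (1-p)*0.000000] = 0.000000; exercise = 0.000000; V(2,0) = max -> 0.000000
  V(2,1) = exp(-r*dt) * [p*0.000000 + (1-p)*6.110294] = 2.847166; exercise = 2.730000; V(2,1) = max -> 2.847166
  V(2,2) = exp(-r*dt) * [p*6.110294 + (1-p)*12.207232] = 8.910636; exercise = 9.264323; V(2,2) = max -> 9.264323
  V(1,0) = exp(-r*dt) * [p*0.000000 + (1-p)*2.847166] = 1.326671; exercise = 0.000000; V(1,0) = max -> 1.326671
  V(1,1) = exp(-r*dt) * [p*2.847166 + (1-p)*9.264323] = 5.818400; exercise = 6.110294; V(1,1) = max -> 6.110294
  V(0,0) = exp(-r*dt) * [p*1.326671 + (1-p)*6.110294] = 3.546843; exercise = 2.730000; V(0,0) = max -> 3.546843


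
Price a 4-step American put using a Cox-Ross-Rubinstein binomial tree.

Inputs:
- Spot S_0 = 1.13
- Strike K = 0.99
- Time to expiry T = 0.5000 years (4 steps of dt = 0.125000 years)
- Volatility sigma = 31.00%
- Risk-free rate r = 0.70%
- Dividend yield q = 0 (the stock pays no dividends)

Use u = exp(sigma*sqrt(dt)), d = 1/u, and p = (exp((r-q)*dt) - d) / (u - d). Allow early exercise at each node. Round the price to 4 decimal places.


Answer: Price = V(0,0) = 0.0421

Derivation:
dt = T/N = 0.125000
u = exp(sigma*sqrt(dt)) = 1.115833; d = 1/u = 0.896191
p = (exp((r-q)*dt) - d) / (u - d) = 0.476613
Discount per step: exp(-r*dt) = 0.999125
Stock lattice S(k, i) with i counting down-moves:
  k=0: S(0,0) = 1.1300
  k=1: S(1,0) = 1.2609; S(1,1) = 1.0127
  k=2: S(2,0) = 1.4069; S(2,1) = 1.1300; S(2,2) = 0.9076
  k=3: S(3,0) = 1.5699; S(3,1) = 1.2609; S(3,2) = 1.0127; S(3,3) = 0.8134
  k=4: S(4,0) = 1.7518; S(4,1) = 1.4069; S(4,2) = 1.1300; S(4,3) = 0.9076; S(4,4) = 0.7289
Terminal payoffs V(N, i) = max(K - S_T, 0):
  V(4,0) = 0.000000; V(4,1) = 0.000000; V(4,2) = 0.000000; V(4,3) = 0.082431; V(4,4) = 0.261078
Backward induction: V(k, i) = exp(-r*dt) * [p * V(k+1, i) + (1-p) * V(k+1, i+1)]; then take max(V_cont, immediate exercise) for American.
  V(3,0) = exp(-r*dt) * [p*0.000000 + (1-p)*0.000000] = 0.000000; exercise = 0.000000; V(3,0) = max -> 0.000000
  V(3,1) = exp(-r*dt) * [p*0.000000 + (1-p)*0.000000] = 0.000000; exercise = 0.000000; V(3,1) = max -> 0.000000
  V(3,2) = exp(-r*dt) * [p*0.000000 + (1-p)*0.082431] = 0.043106; exercise = 0.000000; V(3,2) = max -> 0.043106
  V(3,3) = exp(-r*dt) * [p*0.082431 + (1-p)*0.261078] = 0.175779; exercise = 0.176645; V(3,3) = max -> 0.176645
  V(2,0) = exp(-r*dt) * [p*0.000000 + (1-p)*0.000000] = 0.000000; exercise = 0.000000; V(2,0) = max -> 0.000000
  V(2,1) = exp(-r*dt) * [p*0.000000 + (1-p)*0.043106] = 0.022541; exercise = 0.000000; V(2,1) = max -> 0.022541
  V(2,2) = exp(-r*dt) * [p*0.043106 + (1-p)*0.176645] = 0.112899; exercise = 0.082431; V(2,2) = max -> 0.112899
  V(1,0) = exp(-r*dt) * [p*0.000000 + (1-p)*0.022541] = 0.011787; exercise = 0.000000; V(1,0) = max -> 0.011787
  V(1,1) = exp(-r*dt) * [p*0.022541 + (1-p)*0.112899] = 0.069772; exercise = 0.000000; V(1,1) = max -> 0.069772
  V(0,0) = exp(-r*dt) * [p*0.011787 + (1-p)*0.069772] = 0.042099; exercise = 0.000000; V(0,0) = max -> 0.042099


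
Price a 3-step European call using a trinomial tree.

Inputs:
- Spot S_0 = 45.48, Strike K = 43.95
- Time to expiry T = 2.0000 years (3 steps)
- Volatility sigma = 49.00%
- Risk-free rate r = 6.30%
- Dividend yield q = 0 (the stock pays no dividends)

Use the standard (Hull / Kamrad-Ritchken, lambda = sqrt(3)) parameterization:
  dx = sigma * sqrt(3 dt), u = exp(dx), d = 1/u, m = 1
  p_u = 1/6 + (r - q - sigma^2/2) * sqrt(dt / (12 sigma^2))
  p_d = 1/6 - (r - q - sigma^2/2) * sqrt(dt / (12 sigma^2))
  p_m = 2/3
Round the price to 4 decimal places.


Answer: Price = V(0,0) = 14.1776

Derivation:
dt = T/N = 0.666667; dx = sigma*sqrt(3*dt) = 0.692965
u = exp(dx) = 1.999635; d = 1/u = 0.500091
p_u = 0.139224, p_m = 0.666667, p_d = 0.194109
Discount per step: exp(-r*dt) = 0.958870
Stock lattice S(k, j) with j the centered position index:
  k=0: S(0,+0) = 45.4800
  k=1: S(1,-1) = 22.7442; S(1,+0) = 45.4800; S(1,+1) = 90.9434
  k=2: S(2,-2) = 11.3742; S(2,-1) = 22.7442; S(2,+0) = 45.4800; S(2,+1) = 90.9434; S(2,+2) = 181.8536
  k=3: S(3,-3) = 5.6881; S(3,-2) = 11.3742; S(3,-1) = 22.7442; S(3,+0) = 45.4800; S(3,+1) = 90.9434; S(3,+2) = 181.8536; S(3,+3) = 363.6408
Terminal payoffs V(N, j) = max(S_T - K, 0):
  V(3,-3) = 0.000000; V(3,-2) = 0.000000; V(3,-1) = 0.000000; V(3,+0) = 1.530000; V(3,+1) = 46.993398; V(3,+2) = 137.903599; V(3,+3) = 319.690814
Backward induction: V(k, j) = exp(-r*dt) * [p_u * V(k+1, j+1) + p_m * V(k+1, j) + p_d * V(k+1, j-1)]
  V(2,-2) = exp(-r*dt) * [p_u*0.000000 + p_m*0.000000 + p_d*0.000000] = 0.000000
  V(2,-1) = exp(-r*dt) * [p_u*1.530000 + p_m*0.000000 + p_d*0.000000] = 0.204252
  V(2,+0) = exp(-r*dt) * [p_u*46.993398 + p_m*1.530000 + p_d*0.000000] = 7.251566
  V(2,+1) = exp(-r*dt) * [p_u*137.903599 + p_m*46.993398 + p_d*1.530000] = 48.734974
  V(2,+2) = exp(-r*dt) * [p_u*319.690814 + p_m*137.903599 + p_d*46.993398] = 139.579102
  V(1,-1) = exp(-r*dt) * [p_u*7.251566 + p_m*0.204252 + p_d*0.000000] = 1.098636
  V(1,+0) = exp(-r*dt) * [p_u*48.734974 + p_m*7.251566 + p_d*0.204252] = 11.179570
  V(1,+1) = exp(-r*dt) * [p_u*139.579102 + p_m*48.734974 + p_d*7.251566] = 51.136876
  V(0,+0) = exp(-r*dt) * [p_u*51.136876 + p_m*11.179570 + p_d*1.098636] = 14.177649


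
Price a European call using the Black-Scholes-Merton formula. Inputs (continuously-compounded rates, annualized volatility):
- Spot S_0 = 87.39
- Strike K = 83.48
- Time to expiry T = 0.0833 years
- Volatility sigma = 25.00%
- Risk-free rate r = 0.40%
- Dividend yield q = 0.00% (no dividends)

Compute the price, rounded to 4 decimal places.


d1 = (ln(S/K) + (r - q + 0.5*sigma^2) * T) / (sigma * sqrt(T)) = 0.67508201
d2 = d1 - sigma * sqrt(T) = 0.60292766
exp(-rT) = 0.99966686; exp(-qT) = 1.00000000
C = S_0 * exp(-qT) * N(d1) - K * exp(-rT) * N(d2)
N(d1) = 0.75018817; N(d2) = 0.72672159
C = 87.3900 * 1.00000000 * 0.75018817 - 83.4800 * 0.99966686 * 0.72672159 = 4.9124

Answer: Price = 4.9124


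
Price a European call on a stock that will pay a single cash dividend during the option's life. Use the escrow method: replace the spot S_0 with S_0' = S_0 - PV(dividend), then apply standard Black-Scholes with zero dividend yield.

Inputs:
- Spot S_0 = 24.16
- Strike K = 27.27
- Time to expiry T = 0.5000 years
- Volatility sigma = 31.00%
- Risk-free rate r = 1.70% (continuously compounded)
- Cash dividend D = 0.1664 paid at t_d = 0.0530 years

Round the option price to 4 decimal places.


PV(D) = D * exp(-r * t_d) = 0.1664 * 0.99909941 = 0.16625014
S_0' = S_0 - PV(D) = 24.1600 - 0.16625014 = 23.99374986
d1 = (ln(S_0'/K) + (r + sigma^2/2)*T) / (sigma*sqrt(T)) = -0.43552679
d2 = d1 - sigma*sqrt(T) = -0.65472989
exp(-rT) = 0.99153602
N(d1) = 0.33159005; N(d2) = 0.25632084
C = S_0' * N(d1) - K * exp(-rT) * N(d2) = 23.99374986 * 0.33159005 - 27.2700 * 0.99153602 * 0.25632084 = 1.0254

Answer: Price = 1.0254


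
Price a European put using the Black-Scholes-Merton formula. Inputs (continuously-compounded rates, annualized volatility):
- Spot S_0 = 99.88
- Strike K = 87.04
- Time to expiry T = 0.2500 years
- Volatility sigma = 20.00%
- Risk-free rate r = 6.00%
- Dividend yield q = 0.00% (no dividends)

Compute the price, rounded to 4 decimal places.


d1 = (ln(S/K) + (r - q + 0.5*sigma^2) * T) / (sigma * sqrt(T)) = 1.57601682
d2 = d1 - sigma * sqrt(T) = 1.47601682
exp(-rT) = 0.98511194; exp(-qT) = 1.00000000
P = K * exp(-rT) * N(-d2) - S_0 * exp(-qT) * N(-d1)
N(-d1) = 0.05751096; N(-d2) = 0.06996969
P = 87.0400 * 0.98511194 * 0.06996969 - 99.8800 * 1.00000000 * 0.05751096 = 0.2553

Answer: Price = 0.2553


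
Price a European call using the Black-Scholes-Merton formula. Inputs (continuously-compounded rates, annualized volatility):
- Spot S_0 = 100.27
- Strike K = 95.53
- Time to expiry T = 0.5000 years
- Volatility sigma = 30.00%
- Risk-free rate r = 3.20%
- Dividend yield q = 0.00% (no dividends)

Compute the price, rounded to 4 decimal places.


d1 = (ln(S/K) + (r - q + 0.5*sigma^2) * T) / (sigma * sqrt(T)) = 0.40977410
d2 = d1 - sigma * sqrt(T) = 0.19764206
exp(-rT) = 0.98412732; exp(-qT) = 1.00000000
C = S_0 * exp(-qT) * N(d1) - K * exp(-rT) * N(d2)
N(d1) = 0.65901417; N(d2) = 0.57833744
C = 100.2700 * 1.00000000 * 0.65901417 - 95.5300 * 0.98412732 * 0.57833744 = 11.7077

Answer: Price = 11.7077


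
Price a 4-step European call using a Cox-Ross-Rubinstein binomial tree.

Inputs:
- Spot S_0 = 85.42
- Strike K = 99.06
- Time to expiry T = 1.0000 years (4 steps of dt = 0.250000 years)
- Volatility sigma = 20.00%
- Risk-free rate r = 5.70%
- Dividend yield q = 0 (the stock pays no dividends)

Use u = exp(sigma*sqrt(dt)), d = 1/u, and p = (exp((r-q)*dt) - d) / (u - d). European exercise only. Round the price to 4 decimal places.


Answer: Price = V(0,0) = 3.8686

Derivation:
dt = T/N = 0.250000
u = exp(sigma*sqrt(dt)) = 1.105171; d = 1/u = 0.904837
p = (exp((r-q)*dt) - d) / (u - d) = 0.546661
Discount per step: exp(-r*dt) = 0.985851
Stock lattice S(k, i) with i counting down-moves:
  k=0: S(0,0) = 85.4200
  k=1: S(1,0) = 94.4037; S(1,1) = 77.2912
  k=2: S(2,0) = 104.3322; S(2,1) = 85.4200; S(2,2) = 69.9360
  k=3: S(3,0) = 115.3049; S(3,1) = 94.4037; S(3,2) = 77.2912; S(3,3) = 63.2807
  k=4: S(4,0) = 127.4317; S(4,1) = 104.3322; S(4,2) = 85.4200; S(4,3) = 69.9360; S(4,4) = 57.2587
Terminal payoffs V(N, i) = max(S_T - K, 0):
  V(4,0) = 28.371666; V(4,1) = 5.272224; V(4,2) = 0.000000; V(4,3) = 0.000000; V(4,4) = 0.000000
Backward induction: V(k, i) = exp(-r*dt) * [p * V(k+1, i) + (1-p) * V(k+1, i+1)].
  V(3,0) = exp(-r*dt) * [p*28.371666 + (1-p)*5.272224] = 17.646534
  V(3,1) = exp(-r*dt) * [p*5.272224 + (1-p)*0.000000] = 2.841342
  V(3,2) = exp(-r*dt) * [p*0.000000 + (1-p)*0.000000] = 0.000000
  V(3,3) = exp(-r*dt) * [p*0.000000 + (1-p)*0.000000] = 0.000000
  V(2,0) = exp(-r*dt) * [p*17.646534 + (1-p)*2.841342] = 10.780054
  V(2,1) = exp(-r*dt) * [p*2.841342 + (1-p)*0.000000] = 1.531275
  V(2,2) = exp(-r*dt) * [p*0.000000 + (1-p)*0.000000] = 0.000000
  V(1,0) = exp(-r*dt) * [p*10.780054 + (1-p)*1.531275] = 6.494024
  V(1,1) = exp(-r*dt) * [p*1.531275 + (1-p)*0.000000] = 0.825245
  V(0,0) = exp(-r*dt) * [p*6.494024 + (1-p)*0.825245] = 3.868625


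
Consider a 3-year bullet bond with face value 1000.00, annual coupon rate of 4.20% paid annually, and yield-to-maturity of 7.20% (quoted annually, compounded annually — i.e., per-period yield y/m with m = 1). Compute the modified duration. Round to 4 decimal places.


Coupon per period c = face * coupon_rate / m = 42.000000
Periods per year m = 1; per-period yield y/m = 0.072000
Number of cashflows N = 3
Cashflows (t years, CF_t, discount factor 1/(1+y/m)^(m*t), PV):
  t = 1.0000: CF_t = 42.000000, DF = 0.932836, PV = 39.179104
  t = 2.0000: CF_t = 42.000000, DF = 0.870183, PV = 36.547672
  t = 3.0000: CF_t = 1042.000000, DF = 0.811738, PV = 845.830542
Price P = sum_t PV_t = 921.557318
First compute Macaulay numerator sum_t t * PV_t:
  t * PV_t at t = 1.0000: 39.179104
  t * PV_t at t = 2.0000: 73.095344
  t * PV_t at t = 3.0000: 2537.491625
Macaulay duration D = 2649.766074 / 921.557318 = 2.875313
Modified duration = D / (1 + y/m) = 2.875313 / (1 + 0.072000) = 2.682195

Answer: Modified duration = 2.6822


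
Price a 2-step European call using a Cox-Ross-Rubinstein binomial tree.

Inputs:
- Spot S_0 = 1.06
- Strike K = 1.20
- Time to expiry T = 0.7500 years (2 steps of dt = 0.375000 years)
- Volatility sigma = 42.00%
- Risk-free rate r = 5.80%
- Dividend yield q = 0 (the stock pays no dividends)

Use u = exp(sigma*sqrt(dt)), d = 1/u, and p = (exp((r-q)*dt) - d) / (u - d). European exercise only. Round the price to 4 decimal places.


dt = T/N = 0.375000
u = exp(sigma*sqrt(dt)) = 1.293299; d = 1/u = 0.773216
p = (exp((r-q)*dt) - d) / (u - d) = 0.478331
Discount per step: exp(-r*dt) = 0.978485
Stock lattice S(k, i) with i counting down-moves:
  k=0: S(0,0) = 1.0600
  k=1: S(1,0) = 1.3709; S(1,1) = 0.8196
  k=2: S(2,0) = 1.7730; S(2,1) = 1.0600; S(2,2) = 0.6337
Terminal payoffs V(N, i) = max(S_T - K, 0):
  V(2,0) = 0.572980; V(2,1) = 0.000000; V(2,2) = 0.000000
Backward induction: V(k, i) = exp(-r*dt) * [p * V(k+1, i) + (1-p) * V(k+1, i+1)].
  V(1,0) = exp(-r*dt) * [p*0.572980 + (1-p)*0.000000] = 0.268178
  V(1,1) = exp(-r*dt) * [p*0.000000 + (1-p)*0.000000] = 0.000000
  V(0,0) = exp(-r*dt) * [p*0.268178 + (1-p)*0.000000] = 0.125518

Answer: Price = V(0,0) = 0.1255


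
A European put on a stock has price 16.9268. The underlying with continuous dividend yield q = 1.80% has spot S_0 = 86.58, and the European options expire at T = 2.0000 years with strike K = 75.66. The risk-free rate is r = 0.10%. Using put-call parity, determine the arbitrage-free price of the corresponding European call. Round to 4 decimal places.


Put-call parity: C - P = S_0 * exp(-qT) - K * exp(-rT).
S_0 * exp(-qT) = 86.5800 * 0.96464029 = 83.51855661
K * exp(-rT) = 75.6600 * 0.99800200 = 75.50883122
C = P + S*exp(-qT) - K*exp(-rT)
C = 16.9268 + 83.51855661 - 75.50883122 = 24.9365

Answer: Call price = 24.9365


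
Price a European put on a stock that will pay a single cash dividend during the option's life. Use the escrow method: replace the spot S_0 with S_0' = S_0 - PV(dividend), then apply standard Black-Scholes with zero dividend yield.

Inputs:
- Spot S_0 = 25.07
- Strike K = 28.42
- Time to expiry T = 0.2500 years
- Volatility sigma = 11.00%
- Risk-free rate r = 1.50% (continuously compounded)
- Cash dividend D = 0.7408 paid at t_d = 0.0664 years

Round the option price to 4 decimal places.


Answer: Price = 3.9850

Derivation:
PV(D) = D * exp(-r * t_d) = 0.7408 * 0.99900450 = 0.74006253
S_0' = S_0 - PV(D) = 25.0700 - 0.74006253 = 24.32993747
d1 = (ln(S_0'/K) + (r + sigma^2/2)*T) / (sigma*sqrt(T)) = -2.72950975
d2 = d1 - sigma*sqrt(T) = -2.78450975
exp(-rT) = 0.99625702
N(-d1) = 0.99682857; N(-d2) = 0.99731956
P = K * exp(-rT) * N(-d2) - S_0' * N(-d1) = 28.4200 * 0.99625702 * 0.99731956 - 24.32993747 * 0.99682857 = 3.9850


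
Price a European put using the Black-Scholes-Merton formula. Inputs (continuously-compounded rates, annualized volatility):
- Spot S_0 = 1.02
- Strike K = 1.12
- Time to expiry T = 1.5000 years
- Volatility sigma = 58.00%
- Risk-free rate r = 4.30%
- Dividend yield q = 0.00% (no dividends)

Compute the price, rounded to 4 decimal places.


Answer: Price = 0.3025

Derivation:
d1 = (ln(S/K) + (r - q + 0.5*sigma^2) * T) / (sigma * sqrt(T)) = 0.31431450
d2 = d1 - sigma * sqrt(T) = -0.39603752
exp(-rT) = 0.93753611; exp(-qT) = 1.00000000
P = K * exp(-rT) * N(-d2) - S_0 * exp(-qT) * N(-d1)
N(-d1) = 0.37664109; N(-d2) = 0.65396133
P = 1.1200 * 0.93753611 * 0.65396133 - 1.0200 * 1.00000000 * 0.37664109 = 0.3025


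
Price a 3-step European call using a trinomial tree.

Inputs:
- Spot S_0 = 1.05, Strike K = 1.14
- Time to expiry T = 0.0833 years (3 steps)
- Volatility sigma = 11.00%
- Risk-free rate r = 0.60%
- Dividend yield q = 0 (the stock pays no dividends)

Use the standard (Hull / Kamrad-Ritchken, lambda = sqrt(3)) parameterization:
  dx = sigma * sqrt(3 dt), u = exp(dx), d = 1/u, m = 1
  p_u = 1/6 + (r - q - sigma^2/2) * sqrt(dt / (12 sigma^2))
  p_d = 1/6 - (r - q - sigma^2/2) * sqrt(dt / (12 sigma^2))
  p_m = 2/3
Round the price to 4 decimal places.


Answer: Price = V(0,0) = 0.0001

Derivation:
dt = T/N = 0.027767; dx = sigma*sqrt(3*dt) = 0.031748
u = exp(dx) = 1.032257; d = 1/u = 0.968751
p_u = 0.166645, p_m = 0.666667, p_d = 0.166689
Discount per step: exp(-r*dt) = 0.999833
Stock lattice S(k, j) with j the centered position index:
  k=0: S(0,+0) = 1.0500
  k=1: S(1,-1) = 1.0172; S(1,+0) = 1.0500; S(1,+1) = 1.0839
  k=2: S(2,-2) = 0.9854; S(2,-1) = 1.0172; S(2,+0) = 1.0500; S(2,+1) = 1.0839; S(2,+2) = 1.1188
  k=3: S(3,-3) = 0.9546; S(3,-2) = 0.9854; S(3,-1) = 1.0172; S(3,+0) = 1.0500; S(3,+1) = 1.0839; S(3,+2) = 1.1188; S(3,+3) = 1.1549
Terminal payoffs V(N, j) = max(S_T - K, 0):
  V(3,-3) = 0.000000; V(3,-2) = 0.000000; V(3,-1) = 0.000000; V(3,+0) = 0.000000; V(3,+1) = 0.000000; V(3,+2) = 0.000000; V(3,+3) = 0.014923
Backward induction: V(k, j) = exp(-r*dt) * [p_u * V(k+1, j+1) + p_m * V(k+1, j) + p_d * V(k+1, j-1)]
  V(2,-2) = exp(-r*dt) * [p_u*0.000000 + p_m*0.000000 + p_d*0.000000] = 0.000000
  V(2,-1) = exp(-r*dt) * [p_u*0.000000 + p_m*0.000000 + p_d*0.000000] = 0.000000
  V(2,+0) = exp(-r*dt) * [p_u*0.000000 + p_m*0.000000 + p_d*0.000000] = 0.000000
  V(2,+1) = exp(-r*dt) * [p_u*0.000000 + p_m*0.000000 + p_d*0.000000] = 0.000000
  V(2,+2) = exp(-r*dt) * [p_u*0.014923 + p_m*0.000000 + p_d*0.000000] = 0.002486
  V(1,-1) = exp(-r*dt) * [p_u*0.000000 + p_m*0.000000 + p_d*0.000000] = 0.000000
  V(1,+0) = exp(-r*dt) * [p_u*0.000000 + p_m*0.000000 + p_d*0.000000] = 0.000000
  V(1,+1) = exp(-r*dt) * [p_u*0.002486 + p_m*0.000000 + p_d*0.000000] = 0.000414
  V(0,+0) = exp(-r*dt) * [p_u*0.000414 + p_m*0.000000 + p_d*0.000000] = 0.000069


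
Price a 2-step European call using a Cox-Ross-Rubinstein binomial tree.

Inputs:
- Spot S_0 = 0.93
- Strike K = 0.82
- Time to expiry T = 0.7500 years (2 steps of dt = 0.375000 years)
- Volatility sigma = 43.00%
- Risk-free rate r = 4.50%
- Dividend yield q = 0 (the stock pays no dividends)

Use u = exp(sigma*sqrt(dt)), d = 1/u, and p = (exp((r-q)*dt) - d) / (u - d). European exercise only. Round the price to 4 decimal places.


Answer: Price = V(0,0) = 0.2117

Derivation:
dt = T/N = 0.375000
u = exp(sigma*sqrt(dt)) = 1.301243; d = 1/u = 0.768496
p = (exp((r-q)*dt) - d) / (u - d) = 0.466492
Discount per step: exp(-r*dt) = 0.983267
Stock lattice S(k, i) with i counting down-moves:
  k=0: S(0,0) = 0.9300
  k=1: S(1,0) = 1.2102; S(1,1) = 0.7147
  k=2: S(2,0) = 1.5747; S(2,1) = 0.9300; S(2,2) = 0.5492
Terminal payoffs V(N, i) = max(S_T - K, 0):
  V(2,0) = 0.754708; V(2,1) = 0.110000; V(2,2) = 0.000000
Backward induction: V(k, i) = exp(-r*dt) * [p * V(k+1, i) + (1-p) * V(k+1, i+1)].
  V(1,0) = exp(-r*dt) * [p*0.754708 + (1-p)*0.110000] = 0.403878
  V(1,1) = exp(-r*dt) * [p*0.110000 + (1-p)*0.000000] = 0.050455
  V(0,0) = exp(-r*dt) * [p*0.403878 + (1-p)*0.050455] = 0.211721


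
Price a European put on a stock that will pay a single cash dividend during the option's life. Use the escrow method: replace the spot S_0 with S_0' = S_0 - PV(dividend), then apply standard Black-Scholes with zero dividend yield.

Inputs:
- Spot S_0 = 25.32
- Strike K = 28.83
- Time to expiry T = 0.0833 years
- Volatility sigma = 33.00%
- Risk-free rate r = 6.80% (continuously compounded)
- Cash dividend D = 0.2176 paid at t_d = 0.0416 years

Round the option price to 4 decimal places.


PV(D) = D * exp(-r * t_d) = 0.2176 * 0.99717520 = 0.21698532
S_0' = S_0 - PV(D) = 25.3200 - 0.21698532 = 25.10301468
d1 = (ln(S_0'/K) + (r + sigma^2/2)*T) / (sigma*sqrt(T)) = -1.34631926
d2 = d1 - sigma*sqrt(T) = -1.44156300
exp(-rT) = 0.99435161
N(-d1) = 0.91090021; N(-d2) = 0.92528715
P = K * exp(-rT) * N(-d2) - S_0' * N(-d1) = 28.8300 * 0.99435161 * 0.92528715 - 25.10301468 * 0.91090021 = 3.6590

Answer: Price = 3.6590


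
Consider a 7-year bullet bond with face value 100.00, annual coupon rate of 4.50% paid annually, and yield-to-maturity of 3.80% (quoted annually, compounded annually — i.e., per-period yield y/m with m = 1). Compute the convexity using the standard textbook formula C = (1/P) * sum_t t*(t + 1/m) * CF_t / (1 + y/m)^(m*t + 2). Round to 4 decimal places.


Answer: Convexity = 43.8988

Derivation:
Coupon per period c = face * coupon_rate / m = 4.500000
Periods per year m = 1; per-period yield y/m = 0.038000
Number of cashflows N = 7
Cashflows (t years, CF_t, discount factor 1/(1+y/m)^(m*t), PV):
  t = 1.0000: CF_t = 4.500000, DF = 0.963391, PV = 4.335260
  t = 2.0000: CF_t = 4.500000, DF = 0.928122, PV = 4.176551
  t = 3.0000: CF_t = 4.500000, DF = 0.894145, PV = 4.023652
  t = 4.0000: CF_t = 4.500000, DF = 0.861411, PV = 3.876351
  t = 5.0000: CF_t = 4.500000, DF = 0.829876, PV = 3.734442
  t = 6.0000: CF_t = 4.500000, DF = 0.799495, PV = 3.597729
  t = 7.0000: CF_t = 104.500000, DF = 0.770227, PV = 80.488682
Price P = sum_t PV_t = 104.232667
Convexity numerator sum_t t*(t + 1/m) * CF_t / (1+y/m)^(m*t + 2):
  t = 1.0000: term = 8.047305
  t = 2.0000: term = 23.258106
  t = 3.0000: term = 44.813307
  t = 4.0000: term = 71.954571
  t = 5.0000: term = 103.980594
  t = 6.0000: term = 140.243576
  t = 7.0000: term = 4183.387899
Convexity = (1/P) * sum = 4575.685358 / 104.232667 = 43.898765


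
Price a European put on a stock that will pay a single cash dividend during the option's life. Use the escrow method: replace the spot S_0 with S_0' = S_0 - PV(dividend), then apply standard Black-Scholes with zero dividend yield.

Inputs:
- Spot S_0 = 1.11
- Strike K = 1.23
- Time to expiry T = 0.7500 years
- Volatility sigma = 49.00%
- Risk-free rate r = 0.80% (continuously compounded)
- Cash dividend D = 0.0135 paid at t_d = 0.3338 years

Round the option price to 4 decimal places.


Answer: Price = 0.2642

Derivation:
PV(D) = D * exp(-r * t_d) = 0.0135 * 0.99733316 = 0.01346400
S_0' = S_0 - PV(D) = 1.1100 - 0.01346400 = 1.09653600
d1 = (ln(S_0'/K) + (r + sigma^2/2)*T) / (sigma*sqrt(T)) = -0.04435122
d2 = d1 - sigma*sqrt(T) = -0.46870366
exp(-rT) = 0.99401796
N(-d1) = 0.51768778; N(-d2) = 0.68035927
P = K * exp(-rT) * N(-d2) - S_0' * N(-d1) = 1.2300 * 0.99401796 * 0.68035927 - 1.09653600 * 0.51768778 = 0.2642


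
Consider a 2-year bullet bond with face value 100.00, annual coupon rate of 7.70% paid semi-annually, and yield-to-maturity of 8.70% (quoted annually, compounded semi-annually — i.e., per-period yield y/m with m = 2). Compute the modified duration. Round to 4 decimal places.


Answer: Modified duration = 1.8116

Derivation:
Coupon per period c = face * coupon_rate / m = 3.850000
Periods per year m = 2; per-period yield y/m = 0.043500
Number of cashflows N = 4
Cashflows (t years, CF_t, discount factor 1/(1+y/m)^(m*t), PV):
  t = 0.5000: CF_t = 3.850000, DF = 0.958313, PV = 3.689506
  t = 1.0000: CF_t = 3.850000, DF = 0.918365, PV = 3.535703
  t = 1.5000: CF_t = 3.850000, DF = 0.880081, PV = 3.388312
  t = 2.0000: CF_t = 103.850000, DF = 0.843393, PV = 87.586402
Price P = sum_t PV_t = 98.199924
First compute Macaulay numerator sum_t t * PV_t:
  t * PV_t at t = 0.5000: 1.844753
  t * PV_t at t = 1.0000: 3.535703
  t * PV_t at t = 1.5000: 5.082468
  t * PV_t at t = 2.0000: 175.172804
Macaulay duration D = 185.635729 / 98.199924 = 1.890386
Modified duration = D / (1 + y/m) = 1.890386 / (1 + 0.043500) = 1.811582


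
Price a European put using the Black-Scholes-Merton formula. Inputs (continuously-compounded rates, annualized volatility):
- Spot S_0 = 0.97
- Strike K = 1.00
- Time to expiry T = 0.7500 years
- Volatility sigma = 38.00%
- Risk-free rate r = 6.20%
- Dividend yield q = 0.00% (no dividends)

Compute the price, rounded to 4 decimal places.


d1 = (ln(S/K) + (r - q + 0.5*sigma^2) * T) / (sigma * sqrt(T)) = 0.21328775
d2 = d1 - sigma * sqrt(T) = -0.11580190
exp(-rT) = 0.95456456; exp(-qT) = 1.00000000
P = K * exp(-rT) * N(-d2) - S_0 * exp(-qT) * N(-d1)
N(-d1) = 0.41555126; N(-d2) = 0.54609523
P = 1.0000 * 0.95456456 * 0.54609523 - 0.9700 * 1.00000000 * 0.41555126 = 0.1182

Answer: Price = 0.1182


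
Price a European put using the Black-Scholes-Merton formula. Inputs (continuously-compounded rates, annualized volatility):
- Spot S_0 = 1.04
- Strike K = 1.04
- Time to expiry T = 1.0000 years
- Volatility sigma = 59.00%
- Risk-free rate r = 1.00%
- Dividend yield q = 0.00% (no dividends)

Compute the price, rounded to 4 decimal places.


Answer: Price = 0.2349

Derivation:
d1 = (ln(S/K) + (r - q + 0.5*sigma^2) * T) / (sigma * sqrt(T)) = 0.31194915
d2 = d1 - sigma * sqrt(T) = -0.27805085
exp(-rT) = 0.99004983; exp(-qT) = 1.00000000
P = K * exp(-rT) * N(-d2) - S_0 * exp(-qT) * N(-d1)
N(-d1) = 0.37753958; N(-d2) = 0.60951334
P = 1.0400 * 0.99004983 * 0.60951334 - 1.0400 * 1.00000000 * 0.37753958 = 0.2349


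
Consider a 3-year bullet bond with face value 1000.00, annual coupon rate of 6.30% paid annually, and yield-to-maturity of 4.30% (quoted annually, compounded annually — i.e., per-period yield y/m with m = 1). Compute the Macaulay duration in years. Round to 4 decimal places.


Coupon per period c = face * coupon_rate / m = 63.000000
Periods per year m = 1; per-period yield y/m = 0.043000
Number of cashflows N = 3
Cashflows (t years, CF_t, discount factor 1/(1+y/m)^(m*t), PV):
  t = 1.0000: CF_t = 63.000000, DF = 0.958773, PV = 60.402685
  t = 2.0000: CF_t = 63.000000, DF = 0.919245, PV = 57.912449
  t = 3.0000: CF_t = 1063.000000, DF = 0.881347, PV = 936.872172
Price P = sum_t PV_t = 1055.187306
Macaulay numerator sum_t t * PV_t:
  t * PV_t at t = 1.0000: 60.402685
  t * PV_t at t = 2.0000: 115.824898
  t * PV_t at t = 3.0000: 2810.616516
Macaulay duration D = (sum_t t * PV_t) / P = 2986.844099 / 1055.187306 = 2.830629

Answer: Macaulay duration = 2.8306 years


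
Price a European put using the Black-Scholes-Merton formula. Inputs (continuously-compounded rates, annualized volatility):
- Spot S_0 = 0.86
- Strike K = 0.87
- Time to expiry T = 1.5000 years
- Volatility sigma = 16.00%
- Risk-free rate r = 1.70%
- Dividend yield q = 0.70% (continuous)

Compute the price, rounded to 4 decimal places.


d1 = (ln(S/K) + (r - q + 0.5*sigma^2) * T) / (sigma * sqrt(T)) = 0.11553007
d2 = d1 - sigma * sqrt(T) = -0.08042911
exp(-rT) = 0.97482238; exp(-qT) = 0.98955493
P = K * exp(-rT) * N(-d2) - S_0 * exp(-qT) * N(-d1)
N(-d1) = 0.45401249; N(-d2) = 0.53205201
P = 0.8700 * 0.97482238 * 0.53205201 - 0.8600 * 0.98955493 * 0.45401249 = 0.0649

Answer: Price = 0.0649


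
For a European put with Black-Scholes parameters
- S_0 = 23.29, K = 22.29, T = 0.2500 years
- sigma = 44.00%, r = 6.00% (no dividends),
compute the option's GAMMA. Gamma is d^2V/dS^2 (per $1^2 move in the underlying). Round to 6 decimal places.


Answer: Gamma = 0.072501

Derivation:
d1 = 0.3776633477; d2 = 0.1576633477
phi(d1) = 0.3714825694; exp(-qT) = 1.0000000000; exp(-rT) = 0.9851119396
Gamma = exp(-qT) * phi(d1) / (S * sigma * sqrt(T)) = 1.0000000000 * 0.3714825694 / (23.2900 * 0.4400 * 0.5000000000) = 0.072501


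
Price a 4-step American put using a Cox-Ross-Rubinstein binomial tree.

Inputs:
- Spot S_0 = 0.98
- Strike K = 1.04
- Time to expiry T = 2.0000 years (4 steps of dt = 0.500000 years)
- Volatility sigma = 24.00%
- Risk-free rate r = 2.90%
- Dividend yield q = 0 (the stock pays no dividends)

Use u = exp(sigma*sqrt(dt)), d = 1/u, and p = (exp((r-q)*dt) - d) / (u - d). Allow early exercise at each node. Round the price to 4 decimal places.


dt = T/N = 0.500000
u = exp(sigma*sqrt(dt)) = 1.184956; d = 1/u = 0.843913
p = (exp((r-q)*dt) - d) / (u - d) = 0.500502
Discount per step: exp(-r*dt) = 0.985605
Stock lattice S(k, i) with i counting down-moves:
  k=0: S(0,0) = 0.9800
  k=1: S(1,0) = 1.1613; S(1,1) = 0.8270
  k=2: S(2,0) = 1.3760; S(2,1) = 0.9800; S(2,2) = 0.6979
  k=3: S(3,0) = 1.6305; S(3,1) = 1.1613; S(3,2) = 0.8270; S(3,3) = 0.5890
  k=4: S(4,0) = 1.9321; S(4,1) = 1.3760; S(4,2) = 0.9800; S(4,3) = 0.6979; S(4,4) = 0.4971
Terminal payoffs V(N, i) = max(K - S_T, 0):
  V(4,0) = 0.000000; V(4,1) = 0.000000; V(4,2) = 0.060000; V(4,3) = 0.342054; V(4,4) = 0.542930
Backward induction: V(k, i) = exp(-r*dt) * [p * V(k+1, i) + (1-p) * V(k+1, i+1)]; then take max(V_cont, immediate exercise) for American.
  V(3,0) = exp(-r*dt) * [p*0.000000 + (1-p)*0.000000] = 0.000000; exercise = 0.000000; V(3,0) = max -> 0.000000
  V(3,1) = exp(-r*dt) * [p*0.000000 + (1-p)*0.060000] = 0.029538; exercise = 0.000000; V(3,1) = max -> 0.029538
  V(3,2) = exp(-r*dt) * [p*0.060000 + (1-p)*0.342054] = 0.197994; exercise = 0.212965; V(3,2) = max -> 0.212965
  V(3,3) = exp(-r*dt) * [p*0.342054 + (1-p)*0.542930] = 0.436023; exercise = 0.450994; V(3,3) = max -> 0.450994
  V(2,0) = exp(-r*dt) * [p*0.000000 + (1-p)*0.029538] = 0.014542; exercise = 0.000000; V(2,0) = max -> 0.014542
  V(2,1) = exp(-r*dt) * [p*0.029538 + (1-p)*0.212965] = 0.119416; exercise = 0.060000; V(2,1) = max -> 0.119416
  V(2,2) = exp(-r*dt) * [p*0.212965 + (1-p)*0.450994] = 0.327083; exercise = 0.342054; V(2,2) = max -> 0.342054
  V(1,0) = exp(-r*dt) * [p*0.014542 + (1-p)*0.119416] = 0.065963; exercise = 0.000000; V(1,0) = max -> 0.065963
  V(1,1) = exp(-r*dt) * [p*0.119416 + (1-p)*0.342054] = 0.227303; exercise = 0.212965; V(1,1) = max -> 0.227303
  V(0,0) = exp(-r*dt) * [p*0.065963 + (1-p)*0.227303] = 0.144443; exercise = 0.060000; V(0,0) = max -> 0.144443

Answer: Price = V(0,0) = 0.1444


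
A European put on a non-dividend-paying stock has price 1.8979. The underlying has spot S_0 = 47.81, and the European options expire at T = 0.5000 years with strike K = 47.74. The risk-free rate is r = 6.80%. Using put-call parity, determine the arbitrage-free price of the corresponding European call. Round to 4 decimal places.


Put-call parity: C - P = S_0 * exp(-qT) - K * exp(-rT).
S_0 * exp(-qT) = 47.8100 * 1.00000000 = 47.81000000
K * exp(-rT) = 47.7400 * 0.96657150 = 46.14412363
C = P + S*exp(-qT) - K*exp(-rT)
C = 1.8979 + 47.81000000 - 46.14412363 = 3.5638

Answer: Call price = 3.5638


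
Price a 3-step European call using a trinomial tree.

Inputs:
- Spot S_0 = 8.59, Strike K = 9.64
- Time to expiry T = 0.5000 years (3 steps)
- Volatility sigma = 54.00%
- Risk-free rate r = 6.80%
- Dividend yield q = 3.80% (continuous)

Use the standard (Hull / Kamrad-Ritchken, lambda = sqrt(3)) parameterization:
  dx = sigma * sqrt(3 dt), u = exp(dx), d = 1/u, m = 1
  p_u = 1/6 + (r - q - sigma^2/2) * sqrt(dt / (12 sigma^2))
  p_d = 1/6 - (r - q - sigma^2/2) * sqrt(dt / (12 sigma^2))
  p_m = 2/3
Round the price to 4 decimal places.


Answer: Price = V(0,0) = 0.9566

Derivation:
dt = T/N = 0.166667; dx = sigma*sqrt(3*dt) = 0.381838
u = exp(dx) = 1.464974; d = 1/u = 0.682606
p_u = 0.141394, p_m = 0.666667, p_d = 0.191939
Discount per step: exp(-r*dt) = 0.988731
Stock lattice S(k, j) with j the centered position index:
  k=0: S(0,+0) = 8.5900
  k=1: S(1,-1) = 5.8636; S(1,+0) = 8.5900; S(1,+1) = 12.5841
  k=2: S(2,-2) = 4.0025; S(2,-1) = 5.8636; S(2,+0) = 8.5900; S(2,+1) = 12.5841; S(2,+2) = 18.4354
  k=3: S(3,-3) = 2.7321; S(3,-2) = 4.0025; S(3,-1) = 5.8636; S(3,+0) = 8.5900; S(3,+1) = 12.5841; S(3,+2) = 18.4354; S(3,+3) = 27.0074
Terminal payoffs V(N, j) = max(S_T - K, 0):
  V(3,-3) = 0.000000; V(3,-2) = 0.000000; V(3,-1) = 0.000000; V(3,+0) = 0.000000; V(3,+1) = 2.944129; V(3,+2) = 8.795425; V(3,+3) = 17.367422
Backward induction: V(k, j) = exp(-r*dt) * [p_u * V(k+1, j+1) + p_m * V(k+1, j) + p_d * V(k+1, j-1)]
  V(2,-2) = exp(-r*dt) * [p_u*0.000000 + p_m*0.000000 + p_d*0.000000] = 0.000000
  V(2,-1) = exp(-r*dt) * [p_u*0.000000 + p_m*0.000000 + p_d*0.000000] = 0.000000
  V(2,+0) = exp(-r*dt) * [p_u*2.944129 + p_m*0.000000 + p_d*0.000000] = 0.411591
  V(2,+1) = exp(-r*dt) * [p_u*8.795425 + p_m*2.944129 + p_d*0.000000] = 3.170240
  V(2,+2) = exp(-r*dt) * [p_u*17.367422 + p_m*8.795425 + p_d*2.944129] = 8.784241
  V(1,-1) = exp(-r*dt) * [p_u*0.411591 + p_m*0.000000 + p_d*0.000000] = 0.057541
  V(1,+0) = exp(-r*dt) * [p_u*3.170240 + p_m*0.411591 + p_d*0.000000] = 0.714504
  V(1,+1) = exp(-r*dt) * [p_u*8.784241 + p_m*3.170240 + p_d*0.411591] = 3.395829
  V(0,+0) = exp(-r*dt) * [p_u*3.395829 + p_m*0.714504 + p_d*0.057541] = 0.956627


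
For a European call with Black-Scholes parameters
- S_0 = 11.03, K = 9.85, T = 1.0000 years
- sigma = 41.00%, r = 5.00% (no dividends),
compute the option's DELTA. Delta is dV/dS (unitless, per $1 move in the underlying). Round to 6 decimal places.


Answer: Delta = 0.726719

Derivation:
d1 = 0.6029204343; d2 = 0.1929204343
phi(d1) = 0.3326397993; exp(-qT) = 1.0000000000; exp(-rT) = 0.9512294245
N(d1) = 0.7267191893
Delta = exp(-qT) * N(d1) = 1.0000000000 * 0.7267191893 = 0.726719


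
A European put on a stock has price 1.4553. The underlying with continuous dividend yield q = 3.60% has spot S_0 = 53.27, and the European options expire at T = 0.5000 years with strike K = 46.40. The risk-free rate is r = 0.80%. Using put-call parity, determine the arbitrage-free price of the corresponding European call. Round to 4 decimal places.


Answer: Call price = 7.5602

Derivation:
Put-call parity: C - P = S_0 * exp(-qT) - K * exp(-rT).
S_0 * exp(-qT) = 53.2700 * 0.98216103 = 52.31971819
K * exp(-rT) = 46.4000 * 0.99600799 = 46.21477071
C = P + S*exp(-qT) - K*exp(-rT)
C = 1.4553 + 52.31971819 - 46.21477071 = 7.5602


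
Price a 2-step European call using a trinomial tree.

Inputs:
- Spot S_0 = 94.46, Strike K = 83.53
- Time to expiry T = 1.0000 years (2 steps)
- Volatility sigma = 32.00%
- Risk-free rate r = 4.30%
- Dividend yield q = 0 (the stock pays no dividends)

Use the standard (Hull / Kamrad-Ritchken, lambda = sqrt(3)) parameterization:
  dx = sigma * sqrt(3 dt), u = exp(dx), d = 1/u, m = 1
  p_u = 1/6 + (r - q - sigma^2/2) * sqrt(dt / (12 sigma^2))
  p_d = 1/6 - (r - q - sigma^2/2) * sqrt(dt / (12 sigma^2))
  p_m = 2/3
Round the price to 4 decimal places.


Answer: Price = V(0,0) = 19.9120

Derivation:
dt = T/N = 0.500000; dx = sigma*sqrt(3*dt) = 0.391918
u = exp(dx) = 1.479817; d = 1/u = 0.675759
p_u = 0.161436, p_m = 0.666667, p_d = 0.171897
Discount per step: exp(-r*dt) = 0.978729
Stock lattice S(k, j) with j the centered position index:
  k=0: S(0,+0) = 94.4600
  k=1: S(1,-1) = 63.8322; S(1,+0) = 94.4600; S(1,+1) = 139.7835
  k=2: S(2,-2) = 43.1352; S(2,-1) = 63.8322; S(2,+0) = 94.4600; S(2,+1) = 139.7835; S(2,+2) = 206.8540
Terminal payoffs V(N, j) = max(S_T - K, 0):
  V(2,-2) = 0.000000; V(2,-1) = 0.000000; V(2,+0) = 10.930000; V(2,+1) = 56.253504; V(2,+2) = 123.323990
Backward induction: V(k, j) = exp(-r*dt) * [p_u * V(k+1, j+1) + p_m * V(k+1, j) + p_d * V(k+1, j-1)]
  V(1,-1) = exp(-r*dt) * [p_u*10.930000 + p_m*0.000000 + p_d*0.000000] = 1.726964
  V(1,+0) = exp(-r*dt) * [p_u*56.253504 + p_m*10.930000 + p_d*0.000000] = 16.019850
  V(1,+1) = exp(-r*dt) * [p_u*123.323990 + p_m*56.253504 + p_d*10.930000] = 58.028972
  V(0,+0) = exp(-r*dt) * [p_u*58.028972 + p_m*16.019850 + p_d*1.726964] = 19.911982


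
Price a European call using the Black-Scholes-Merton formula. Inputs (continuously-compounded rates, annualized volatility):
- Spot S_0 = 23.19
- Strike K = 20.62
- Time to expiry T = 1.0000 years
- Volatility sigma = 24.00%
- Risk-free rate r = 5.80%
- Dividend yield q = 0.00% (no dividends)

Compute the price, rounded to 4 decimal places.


d1 = (ln(S/K) + (r - q + 0.5*sigma^2) * T) / (sigma * sqrt(T)) = 0.85108197
d2 = d1 - sigma * sqrt(T) = 0.61108197
exp(-rT) = 0.94364995; exp(-qT) = 1.00000000
C = S_0 * exp(-qT) * N(d1) - K * exp(-rT) * N(d2)
N(d1) = 0.80263809; N(d2) = 0.72942734
C = 23.1900 * 1.00000000 * 0.80263809 - 20.6200 * 0.94364995 * 0.72942734 = 4.4199

Answer: Price = 4.4199
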